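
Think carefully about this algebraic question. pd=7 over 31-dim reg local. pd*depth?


pd+depth=31
depth=31-7=24
pd*depth=7*24=168


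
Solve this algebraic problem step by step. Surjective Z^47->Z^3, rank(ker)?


rank(ker) = 47-3 = 44


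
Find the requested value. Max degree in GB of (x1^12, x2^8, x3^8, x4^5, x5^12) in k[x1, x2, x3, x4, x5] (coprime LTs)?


Pure powers, coprime LTs => already GB.
Degrees: 12, 8, 8, 5, 12
Max=12


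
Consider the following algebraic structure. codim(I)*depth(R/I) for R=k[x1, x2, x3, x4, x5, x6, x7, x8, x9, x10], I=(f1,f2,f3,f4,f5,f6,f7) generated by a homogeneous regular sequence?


codim=7, depth=dim(R/I)=10-7=3
Product=7*3=21


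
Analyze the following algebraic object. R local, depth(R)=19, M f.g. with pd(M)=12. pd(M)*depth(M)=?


pd+depth=19
depth=19-12=7
pd*depth=12*7=84


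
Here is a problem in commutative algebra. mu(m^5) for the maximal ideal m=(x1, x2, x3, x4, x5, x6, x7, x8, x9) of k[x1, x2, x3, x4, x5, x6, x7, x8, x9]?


Graded Nakayama: mu(m^d) = dim_k (m^d/m^(d+1)) = #degree-5 monomials in 9 vars
C(n+d-1,d)=C(13,5)=1287


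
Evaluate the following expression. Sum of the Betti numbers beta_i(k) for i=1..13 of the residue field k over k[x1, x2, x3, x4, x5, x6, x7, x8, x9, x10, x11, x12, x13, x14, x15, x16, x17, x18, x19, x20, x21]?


Koszul resolution: beta_i(k)=C(n,i), n=21
C(21,1)=21, C(21,2)=210, C(21,3)=1330, C(21,4)=5985, C(21,5)=20349, C(21,6)=54264, C(21,7)=116280, C(21,8)=203490, C(21,9)=293930, C(21,10)=352716, C(21,11)=352716, C(21,12)=293930, C(21,13)=203490
Sum=1898711


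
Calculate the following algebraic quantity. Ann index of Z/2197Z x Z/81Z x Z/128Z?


Exponent = lcm of the cyclic orders; pairwise coprime => product.
13^3*3^4*2^7=2197*81*128=22778496


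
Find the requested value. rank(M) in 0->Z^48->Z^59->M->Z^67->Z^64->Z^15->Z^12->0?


Alt sum=0:
(-1)^0*48 + (-1)^1*59 + (-1)^2*? + (-1)^3*67 + (-1)^4*64 + (-1)^5*15 + (-1)^6*12=0
rank(M)=17


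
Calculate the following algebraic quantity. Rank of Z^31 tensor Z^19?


rank(M(x)N) = rank(M)*rank(N)
31*19 = 589


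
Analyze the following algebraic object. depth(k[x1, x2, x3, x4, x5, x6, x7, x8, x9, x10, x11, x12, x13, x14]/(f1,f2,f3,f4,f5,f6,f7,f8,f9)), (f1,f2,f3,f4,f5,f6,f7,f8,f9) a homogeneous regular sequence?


depth(R)=14
depth(R/I)=14-9=5


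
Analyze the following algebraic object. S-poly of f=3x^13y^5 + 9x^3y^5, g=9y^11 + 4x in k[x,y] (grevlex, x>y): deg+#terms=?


LT(f)=3x^13y^5, LT(g)=9y^11
lcm(LM)=x^13y^11
S(f,g) (scaled by 27 to clear denominators) = 9y^6*f - 3x^13*g = -12x^14 + 81x^3y^11
2 terms, deg 14.
14+2=16


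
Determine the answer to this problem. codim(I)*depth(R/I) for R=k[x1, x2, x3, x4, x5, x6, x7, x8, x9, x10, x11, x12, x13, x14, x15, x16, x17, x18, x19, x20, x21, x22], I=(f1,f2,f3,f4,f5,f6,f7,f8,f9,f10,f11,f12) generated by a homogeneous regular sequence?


codim=12, depth=dim(R/I)=22-12=10
Product=12*10=120


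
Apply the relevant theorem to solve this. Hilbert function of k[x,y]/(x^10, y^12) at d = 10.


k[x,y], I = (x^10, y^12), d = 10
Need i < 10 and d-i < 12.
Range: 0 <= i <= 9.
H(10) = 10


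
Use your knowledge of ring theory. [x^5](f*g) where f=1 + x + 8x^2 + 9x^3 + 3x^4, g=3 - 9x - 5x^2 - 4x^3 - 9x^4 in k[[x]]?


[x^5] = sum a_i*b_j, i+j=5
  1*-9=-9
  8*-4=-32
  9*-5=-45
  3*-9=-27
Sum=-113


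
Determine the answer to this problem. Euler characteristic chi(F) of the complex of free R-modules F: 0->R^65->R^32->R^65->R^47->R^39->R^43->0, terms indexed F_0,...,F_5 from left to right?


chi = sum (-1)^i * rank:
(-1)^0*65=65
(-1)^1*32=-32
(-1)^2*65=65
(-1)^3*47=-47
(-1)^4*39=39
(-1)^5*43=-43
chi=47


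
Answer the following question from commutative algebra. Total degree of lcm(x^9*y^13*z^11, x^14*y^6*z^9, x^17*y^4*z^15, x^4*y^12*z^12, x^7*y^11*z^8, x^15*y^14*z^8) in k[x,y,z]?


lcm = componentwise max:
x: max(9,14,17,4,7,15)=17
y: max(13,6,4,12,11,14)=14
z: max(11,9,15,12,8,8)=15
Total=17+14+15=46


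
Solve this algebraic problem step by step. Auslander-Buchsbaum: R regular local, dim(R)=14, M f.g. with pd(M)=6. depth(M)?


pd+depth=depth(R)=14
depth=14-6=8


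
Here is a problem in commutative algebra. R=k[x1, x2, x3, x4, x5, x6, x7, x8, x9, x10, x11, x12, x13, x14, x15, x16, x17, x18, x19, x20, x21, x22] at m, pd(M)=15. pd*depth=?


pd+depth=22
depth=22-15=7
pd*depth=15*7=105


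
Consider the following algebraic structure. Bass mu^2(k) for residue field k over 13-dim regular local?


C(n,i)=C(13,2)=78


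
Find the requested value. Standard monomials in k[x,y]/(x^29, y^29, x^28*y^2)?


k[x,y]/I, I = (x^29, y^29, x^28*y^2)
Rect: 29x29=841. Corner: (29-28)x(29-2)=27.
dim = 841-27 = 814


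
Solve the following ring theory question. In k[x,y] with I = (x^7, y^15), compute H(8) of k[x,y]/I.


k[x,y], I = (x^7, y^15), d = 8
Need i < 7 and d-i < 15.
Range: 0 <= i <= 6.
H(8) = 7


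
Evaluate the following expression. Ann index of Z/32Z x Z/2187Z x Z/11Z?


Exponent = lcm of the cyclic orders; pairwise coprime => product.
2^5*3^7*11^1=32*2187*11=769824


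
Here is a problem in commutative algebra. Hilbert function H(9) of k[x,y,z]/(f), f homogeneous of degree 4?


C(11,2)-C(7,2)=55-21=34


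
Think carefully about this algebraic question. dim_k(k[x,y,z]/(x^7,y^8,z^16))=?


Basis: x^iy^jz^k, i<7,j<8,k<16
7*8*16=896


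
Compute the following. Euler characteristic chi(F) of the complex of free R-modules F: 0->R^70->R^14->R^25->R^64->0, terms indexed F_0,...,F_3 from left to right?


chi = sum (-1)^i * rank:
(-1)^0*70=70
(-1)^1*14=-14
(-1)^2*25=25
(-1)^3*64=-64
chi=17


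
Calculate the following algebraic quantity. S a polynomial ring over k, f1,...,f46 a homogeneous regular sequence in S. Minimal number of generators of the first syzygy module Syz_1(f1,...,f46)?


Regular sequence => Koszul complex is the minimal free resolution.
Syz_1 minimally generated by Koszul relations f_i*e_j - f_j*e_i (i<j): mu(Syz_1) = beta_2 = C(m,2) = m(m-1)/2
m=46
46*45/2 = 1035


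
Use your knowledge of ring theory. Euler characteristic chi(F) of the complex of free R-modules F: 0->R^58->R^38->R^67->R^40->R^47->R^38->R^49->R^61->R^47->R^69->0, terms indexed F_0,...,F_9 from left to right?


chi = sum (-1)^i * rank:
(-1)^0*58=58
(-1)^1*38=-38
(-1)^2*67=67
(-1)^3*40=-40
(-1)^4*47=47
(-1)^5*38=-38
(-1)^6*49=49
(-1)^7*61=-61
(-1)^8*47=47
(-1)^9*69=-69
chi=22


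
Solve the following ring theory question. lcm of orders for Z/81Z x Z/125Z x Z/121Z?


Exponent = lcm of the cyclic orders; pairwise coprime => product.
3^4*5^3*11^2=81*125*121=1225125


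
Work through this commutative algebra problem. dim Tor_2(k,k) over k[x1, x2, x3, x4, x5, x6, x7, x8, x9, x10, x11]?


Koszul: C(n,i)=C(11,2)=55


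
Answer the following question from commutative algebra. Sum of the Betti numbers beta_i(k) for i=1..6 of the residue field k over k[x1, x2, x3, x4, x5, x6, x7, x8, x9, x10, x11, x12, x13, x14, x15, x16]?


Koszul resolution: beta_i(k)=C(n,i), n=16
C(16,1)=16, C(16,2)=120, C(16,3)=560, C(16,4)=1820, C(16,5)=4368, C(16,6)=8008
Sum=14892


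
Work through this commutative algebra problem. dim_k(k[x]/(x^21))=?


Basis: 1,x,...,x^20
dim=21


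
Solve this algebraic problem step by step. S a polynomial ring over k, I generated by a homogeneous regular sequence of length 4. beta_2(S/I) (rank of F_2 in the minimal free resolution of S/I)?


Regular sequence => Koszul complex is the minimal free resolution.
Syz_1 minimally generated by Koszul relations f_i*e_j - f_j*e_i (i<j): mu(Syz_1) = beta_2 = C(m,2) = m(m-1)/2
m=4
4*3/2 = 6


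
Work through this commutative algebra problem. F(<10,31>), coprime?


gcd(10,31)=1 => F=ab-a-b=10*31-10-31=310-41=269


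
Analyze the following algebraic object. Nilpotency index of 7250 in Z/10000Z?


7250^k mod 10000:
k=1: 7250
k=2: 2500
k=3: 5000
k=4: 0
First zero at k = 4


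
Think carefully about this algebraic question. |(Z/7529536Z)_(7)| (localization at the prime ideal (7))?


7-primary part: 7529536=7^6*64
Size=7^6=117649


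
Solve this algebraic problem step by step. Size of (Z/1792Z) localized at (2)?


2-primary part: 1792=2^8*7
Size=2^8=256


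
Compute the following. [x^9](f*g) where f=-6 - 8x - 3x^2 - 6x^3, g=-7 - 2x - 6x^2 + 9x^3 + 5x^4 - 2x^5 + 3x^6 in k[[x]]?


[x^9] = sum a_i*b_j, i+j=9
  -6*3=-18
Sum=-18


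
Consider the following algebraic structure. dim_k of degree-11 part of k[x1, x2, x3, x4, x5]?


C(d+n-1,n-1)=C(15,4)=1365


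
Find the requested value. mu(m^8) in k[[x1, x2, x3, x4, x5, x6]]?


C(n+d-1,d)=C(13,8)=1287


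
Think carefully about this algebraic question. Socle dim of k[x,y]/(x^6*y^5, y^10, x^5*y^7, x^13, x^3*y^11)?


Socle = ann(m) = span of standard monomials u with x*u, y*u in I (staircase corners).
Redundant generators: x^3*y^11
Minimal generators: x^13, x^6*y^5, x^5*y^7, y^10
Corners: x^4y^9, x^5y^6, x^12y^4
Socle dim=3


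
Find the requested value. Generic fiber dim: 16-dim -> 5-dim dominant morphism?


dim(fiber)=dim(X)-dim(Y)=16-5=11


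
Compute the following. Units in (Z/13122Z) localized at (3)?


Local ring = Z/6561Z.
phi(6561) = 3^7*(3-1) = 4374


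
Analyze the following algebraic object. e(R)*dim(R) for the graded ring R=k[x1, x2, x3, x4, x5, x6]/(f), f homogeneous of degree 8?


e(R)=deg(f)=8, dim(R)=6-1=5
e*dim=8*5=40


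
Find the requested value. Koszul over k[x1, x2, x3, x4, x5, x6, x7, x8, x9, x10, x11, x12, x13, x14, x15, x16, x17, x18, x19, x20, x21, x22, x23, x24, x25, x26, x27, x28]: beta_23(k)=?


C(n,i)=C(28,23)=98280


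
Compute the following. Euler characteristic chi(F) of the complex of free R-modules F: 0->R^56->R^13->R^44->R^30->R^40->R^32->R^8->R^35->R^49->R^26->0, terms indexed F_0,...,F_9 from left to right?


chi = sum (-1)^i * rank:
(-1)^0*56=56
(-1)^1*13=-13
(-1)^2*44=44
(-1)^3*30=-30
(-1)^4*40=40
(-1)^5*32=-32
(-1)^6*8=8
(-1)^7*35=-35
(-1)^8*49=49
(-1)^9*26=-26
chi=61


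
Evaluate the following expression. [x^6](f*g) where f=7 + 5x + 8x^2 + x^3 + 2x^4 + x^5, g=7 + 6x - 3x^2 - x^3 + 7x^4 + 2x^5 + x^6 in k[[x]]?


[x^6] = sum a_i*b_j, i+j=6
  7*1=7
  5*2=10
  8*7=56
  1*-1=-1
  2*-3=-6
  1*6=6
Sum=72


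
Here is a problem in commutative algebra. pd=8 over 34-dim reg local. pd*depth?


pd+depth=34
depth=34-8=26
pd*depth=8*26=208


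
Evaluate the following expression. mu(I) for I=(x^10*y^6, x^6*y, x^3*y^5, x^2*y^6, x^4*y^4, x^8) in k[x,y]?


Remove redundant (divisible by others).
x^10*y^6 redundant.
Min: x^8, x^6*y, x^4*y^4, x^3*y^5, x^2*y^6
Count=5


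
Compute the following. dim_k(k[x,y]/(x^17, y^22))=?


Basis: x^i*y^j, i<17, j<22
17*22=374


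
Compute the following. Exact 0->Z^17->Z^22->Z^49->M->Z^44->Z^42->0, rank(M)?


Alt sum=0:
(-1)^0*17 + (-1)^1*22 + (-1)^2*49 + (-1)^3*? + (-1)^4*44 + (-1)^5*42=0
rank(M)=46


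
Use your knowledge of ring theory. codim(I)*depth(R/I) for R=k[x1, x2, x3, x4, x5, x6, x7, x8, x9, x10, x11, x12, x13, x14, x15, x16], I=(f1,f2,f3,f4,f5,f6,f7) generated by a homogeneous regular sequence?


codim=7, depth=dim(R/I)=16-7=9
Product=7*9=63


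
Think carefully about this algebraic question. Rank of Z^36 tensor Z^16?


rank(M(x)N) = rank(M)*rank(N)
36*16 = 576


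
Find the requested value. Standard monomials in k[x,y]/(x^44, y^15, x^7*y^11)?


k[x,y]/I, I = (x^44, y^15, x^7*y^11)
Rect: 44x15=660. Corner: (44-7)x(15-11)=148.
dim = 660-148 = 512


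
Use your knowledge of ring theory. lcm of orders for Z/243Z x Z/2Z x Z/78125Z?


Exponent = lcm of the cyclic orders; pairwise coprime => product.
3^5*2^1*5^7=243*2*78125=37968750


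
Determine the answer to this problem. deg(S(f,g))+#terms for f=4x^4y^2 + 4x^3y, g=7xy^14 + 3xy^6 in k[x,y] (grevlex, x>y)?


LT(f)=4x^4y^2, LT(g)=7xy^14
lcm(LM)=x^4y^14
S(f,g) (scaled by 28 to clear denominators) = 7y^12*f - 4x^3*g = 28x^3y^13 - 12x^4y^6
2 terms, deg 16.
16+2=18


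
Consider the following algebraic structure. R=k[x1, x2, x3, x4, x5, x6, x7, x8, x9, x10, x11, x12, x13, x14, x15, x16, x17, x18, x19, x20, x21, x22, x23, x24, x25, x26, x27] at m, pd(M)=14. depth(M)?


pd+depth=depth(R)=27
depth=27-14=13


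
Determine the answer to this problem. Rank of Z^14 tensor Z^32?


rank(M(x)N) = rank(M)*rank(N)
14*32 = 448


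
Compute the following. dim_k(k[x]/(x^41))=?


Basis: 1,x,...,x^40
dim=41


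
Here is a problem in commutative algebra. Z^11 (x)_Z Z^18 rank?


rank(M(x)N) = rank(M)*rank(N)
11*18 = 198


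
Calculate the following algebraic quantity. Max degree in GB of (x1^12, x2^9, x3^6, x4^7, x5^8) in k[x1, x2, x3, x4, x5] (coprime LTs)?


Pure powers, coprime LTs => already GB.
Degrees: 12, 9, 6, 7, 8
Max=12


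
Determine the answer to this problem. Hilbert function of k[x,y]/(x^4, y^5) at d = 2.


k[x,y], I = (x^4, y^5), d = 2
Need i < 4 and d-i < 5.
Range: 0 <= i <= 2.
H(2) = 3


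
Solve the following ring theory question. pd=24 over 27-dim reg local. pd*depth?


pd+depth=27
depth=27-24=3
pd*depth=24*3=72


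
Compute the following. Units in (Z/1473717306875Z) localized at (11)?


Local ring = Z/2357947691Z.
phi(2357947691) = 11^8*(11-1) = 2143588810


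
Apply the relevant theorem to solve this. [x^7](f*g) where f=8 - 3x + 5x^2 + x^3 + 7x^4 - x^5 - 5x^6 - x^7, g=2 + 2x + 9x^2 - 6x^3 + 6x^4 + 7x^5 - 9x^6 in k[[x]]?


[x^7] = sum a_i*b_j, i+j=7
  -3*-9=27
  5*7=35
  1*6=6
  7*-6=-42
  -1*9=-9
  -5*2=-10
  -1*2=-2
Sum=5


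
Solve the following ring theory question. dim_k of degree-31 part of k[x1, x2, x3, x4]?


C(d+n-1,n-1)=C(34,3)=5984


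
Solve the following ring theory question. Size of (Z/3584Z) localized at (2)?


2-primary part: 3584=2^9*7
Size=2^9=512


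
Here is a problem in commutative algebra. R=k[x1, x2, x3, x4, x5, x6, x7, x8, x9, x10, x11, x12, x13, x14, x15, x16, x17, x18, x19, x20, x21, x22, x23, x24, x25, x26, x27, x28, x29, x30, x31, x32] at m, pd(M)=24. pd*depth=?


pd+depth=32
depth=32-24=8
pd*depth=24*8=192


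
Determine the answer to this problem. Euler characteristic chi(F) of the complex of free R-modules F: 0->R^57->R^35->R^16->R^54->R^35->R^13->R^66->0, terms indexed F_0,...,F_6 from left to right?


chi = sum (-1)^i * rank:
(-1)^0*57=57
(-1)^1*35=-35
(-1)^2*16=16
(-1)^3*54=-54
(-1)^4*35=35
(-1)^5*13=-13
(-1)^6*66=66
chi=72


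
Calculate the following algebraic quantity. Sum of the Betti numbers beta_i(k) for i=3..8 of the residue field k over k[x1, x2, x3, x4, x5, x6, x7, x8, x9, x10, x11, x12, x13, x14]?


Koszul resolution: beta_i(k)=C(n,i), n=14
C(14,3)=364, C(14,4)=1001, C(14,5)=2002, C(14,6)=3003, C(14,7)=3432, C(14,8)=3003
Sum=12805


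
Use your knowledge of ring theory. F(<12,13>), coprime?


gcd(12,13)=1 => F=ab-a-b=12*13-12-13=156-25=131


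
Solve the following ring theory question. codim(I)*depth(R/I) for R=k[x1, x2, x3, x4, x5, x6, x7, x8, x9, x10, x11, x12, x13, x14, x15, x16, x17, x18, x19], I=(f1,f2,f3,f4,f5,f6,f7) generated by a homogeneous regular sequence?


codim=7, depth=dim(R/I)=19-7=12
Product=7*12=84


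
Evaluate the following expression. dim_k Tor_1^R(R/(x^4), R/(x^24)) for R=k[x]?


Tor_1(R/I,R/J)=(I cap J)/IJ=(x^24)/(x^28)
dim=28-24=min(4,24)=4


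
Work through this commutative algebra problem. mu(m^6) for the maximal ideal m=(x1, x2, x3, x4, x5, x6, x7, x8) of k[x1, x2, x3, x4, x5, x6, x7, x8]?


Graded Nakayama: mu(m^d) = dim_k (m^d/m^(d+1)) = #degree-6 monomials in 8 vars
C(n+d-1,d)=C(13,6)=1716


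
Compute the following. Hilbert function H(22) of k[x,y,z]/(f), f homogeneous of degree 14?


C(24,2)-C(10,2)=276-45=231


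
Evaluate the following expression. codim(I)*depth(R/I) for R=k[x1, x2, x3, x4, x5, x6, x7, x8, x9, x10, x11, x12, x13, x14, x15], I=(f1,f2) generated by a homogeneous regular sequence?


codim=2, depth=dim(R/I)=15-2=13
Product=2*13=26


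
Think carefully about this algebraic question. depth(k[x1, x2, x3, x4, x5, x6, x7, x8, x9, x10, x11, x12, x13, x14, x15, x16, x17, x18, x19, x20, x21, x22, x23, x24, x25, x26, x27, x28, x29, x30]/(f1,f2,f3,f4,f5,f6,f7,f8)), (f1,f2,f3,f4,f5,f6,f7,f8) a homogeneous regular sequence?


depth(R)=30
depth(R/I)=30-8=22


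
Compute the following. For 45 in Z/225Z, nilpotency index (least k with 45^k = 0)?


45^k mod 225:
k=1: 45
k=2: 0
First zero at k = 2


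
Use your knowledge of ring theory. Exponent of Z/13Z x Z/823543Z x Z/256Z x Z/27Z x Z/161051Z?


Exponent = lcm of the cyclic orders; pairwise coprime => product.
13^1*7^7*2^8*3^3*11^5=13*823543*256*27*161051=11917819063358208


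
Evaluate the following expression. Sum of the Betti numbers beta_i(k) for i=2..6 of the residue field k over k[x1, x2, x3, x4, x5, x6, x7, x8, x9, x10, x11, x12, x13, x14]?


Koszul resolution: beta_i(k)=C(n,i), n=14
C(14,2)=91, C(14,3)=364, C(14,4)=1001, C(14,5)=2002, C(14,6)=3003
Sum=6461


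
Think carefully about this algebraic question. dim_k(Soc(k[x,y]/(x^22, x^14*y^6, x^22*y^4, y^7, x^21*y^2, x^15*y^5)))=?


Socle = ann(m) = span of standard monomials u with x*u, y*u in I (staircase corners).
Redundant generators: x^22*y^4
Minimal generators: x^22, x^21*y^2, x^15*y^5, x^14*y^6, y^7
Corners: x^13y^6, x^14y^5, x^20y^4, x^21y
Socle dim=4


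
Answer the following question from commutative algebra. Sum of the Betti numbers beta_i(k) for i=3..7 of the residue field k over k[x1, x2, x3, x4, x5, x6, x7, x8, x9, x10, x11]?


Koszul resolution: beta_i(k)=C(n,i), n=11
C(11,3)=165, C(11,4)=330, C(11,5)=462, C(11,6)=462, C(11,7)=330
Sum=1749


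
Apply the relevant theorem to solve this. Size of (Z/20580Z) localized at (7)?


7-primary part: 20580=7^3*60
Size=7^3=343


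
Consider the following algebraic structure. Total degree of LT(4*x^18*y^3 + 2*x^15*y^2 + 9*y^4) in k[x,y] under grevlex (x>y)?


LT: 4*x^18*y^3
deg_x=18, deg_y=3
Total=18+3=21


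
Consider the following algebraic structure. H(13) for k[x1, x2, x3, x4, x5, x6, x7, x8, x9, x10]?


C(d+n-1,n-1)=C(22,9)=497420


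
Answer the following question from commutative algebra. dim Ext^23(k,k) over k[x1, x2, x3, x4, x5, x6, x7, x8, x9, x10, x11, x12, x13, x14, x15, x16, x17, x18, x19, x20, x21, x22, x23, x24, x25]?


C(n,i)=C(25,23)=300


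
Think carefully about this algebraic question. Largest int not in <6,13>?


gcd(6,13)=1 => F=ab-a-b=6*13-6-13=78-19=59


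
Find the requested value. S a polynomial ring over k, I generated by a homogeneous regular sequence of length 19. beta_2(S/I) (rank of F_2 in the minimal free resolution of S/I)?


Regular sequence => Koszul complex is the minimal free resolution.
Syz_1 minimally generated by Koszul relations f_i*e_j - f_j*e_i (i<j): mu(Syz_1) = beta_2 = C(m,2) = m(m-1)/2
m=19
19*18/2 = 171


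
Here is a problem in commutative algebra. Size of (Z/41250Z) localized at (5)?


5-primary part: 41250=5^4*66
Size=5^4=625


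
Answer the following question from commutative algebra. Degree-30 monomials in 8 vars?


C(d+n-1,n-1)=C(37,7)=10295472


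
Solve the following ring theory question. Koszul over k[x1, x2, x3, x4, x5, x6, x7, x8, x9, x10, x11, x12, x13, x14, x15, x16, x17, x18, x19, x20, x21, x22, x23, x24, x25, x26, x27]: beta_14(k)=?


C(n,i)=C(27,14)=20058300


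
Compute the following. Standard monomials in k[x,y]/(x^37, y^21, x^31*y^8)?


k[x,y]/I, I = (x^37, y^21, x^31*y^8)
Rect: 37x21=777. Corner: (37-31)x(21-8)=78.
dim = 777-78 = 699


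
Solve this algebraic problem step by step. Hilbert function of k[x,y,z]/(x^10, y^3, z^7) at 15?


Need i<10, j<3, k<7 with i+j+k=15.
For each i, j ranges over max(0,15-i-6)..min(2,15-i):
  i=0: j in [9,2] -> 0
  i=1: j in [8,2] -> 0
  i=2: j in [7,2] -> 0
  i=3: j in [6,2] -> 0
  i=4: j in [5,2] -> 0
  i=5: j in [4,2] -> 0
  i=6: j in [3,2] -> 0
  i=7: j in [2,2] -> 1
  i=8: j in [1,2] -> 2
  i=9: j in [0,2] -> 3
H(15) = 0+0+0+0+0+0+0+1+2+3 = 6


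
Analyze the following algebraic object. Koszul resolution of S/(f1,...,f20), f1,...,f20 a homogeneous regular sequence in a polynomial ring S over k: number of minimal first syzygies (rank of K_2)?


Regular sequence => Koszul complex is the minimal free resolution.
Syz_1 minimally generated by Koszul relations f_i*e_j - f_j*e_i (i<j): mu(Syz_1) = beta_2 = C(m,2) = m(m-1)/2
m=20
20*19/2 = 190


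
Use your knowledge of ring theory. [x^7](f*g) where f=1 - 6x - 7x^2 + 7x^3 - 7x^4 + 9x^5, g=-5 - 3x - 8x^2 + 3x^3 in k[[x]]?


[x^7] = sum a_i*b_j, i+j=7
  -7*3=-21
  9*-8=-72
Sum=-93


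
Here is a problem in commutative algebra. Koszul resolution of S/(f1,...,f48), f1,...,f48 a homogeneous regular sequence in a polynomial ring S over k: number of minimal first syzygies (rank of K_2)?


Regular sequence => Koszul complex is the minimal free resolution.
Syz_1 minimally generated by Koszul relations f_i*e_j - f_j*e_i (i<j): mu(Syz_1) = beta_2 = C(m,2) = m(m-1)/2
m=48
48*47/2 = 1128


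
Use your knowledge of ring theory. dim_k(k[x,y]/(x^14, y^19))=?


Basis: x^i*y^j, i<14, j<19
14*19=266


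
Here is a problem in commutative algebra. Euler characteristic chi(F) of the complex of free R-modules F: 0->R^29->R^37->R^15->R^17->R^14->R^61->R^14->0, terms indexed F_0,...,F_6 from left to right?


chi = sum (-1)^i * rank:
(-1)^0*29=29
(-1)^1*37=-37
(-1)^2*15=15
(-1)^3*17=-17
(-1)^4*14=14
(-1)^5*61=-61
(-1)^6*14=14
chi=-43


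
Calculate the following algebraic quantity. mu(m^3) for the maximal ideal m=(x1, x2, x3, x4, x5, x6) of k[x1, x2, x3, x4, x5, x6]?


Graded Nakayama: mu(m^d) = dim_k (m^d/m^(d+1)) = #degree-3 monomials in 6 vars
C(n+d-1,d)=C(8,3)=56


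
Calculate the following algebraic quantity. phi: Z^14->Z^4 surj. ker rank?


rank(ker) = 14-4 = 10


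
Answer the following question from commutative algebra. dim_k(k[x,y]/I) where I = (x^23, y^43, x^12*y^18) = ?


k[x,y]/I, I = (x^23, y^43, x^12*y^18)
Rect: 23x43=989. Corner: (23-12)x(43-18)=275.
dim = 989-275 = 714


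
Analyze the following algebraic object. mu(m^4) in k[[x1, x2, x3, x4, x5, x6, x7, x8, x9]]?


C(n+d-1,d)=C(12,4)=495


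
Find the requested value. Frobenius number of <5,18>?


gcd(5,18)=1 => F=ab-a-b=5*18-5-18=90-23=67


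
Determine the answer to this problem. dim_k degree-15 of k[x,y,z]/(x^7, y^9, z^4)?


Need i<7, j<9, k<4 with i+j+k=15.
For each i, j ranges over max(0,15-i-3)..min(8,15-i):
  i=0: j in [12,8] -> 0
  i=1: j in [11,8] -> 0
  i=2: j in [10,8] -> 0
  i=3: j in [9,8] -> 0
  i=4: j in [8,8] -> 1
  i=5: j in [7,8] -> 2
  i=6: j in [6,8] -> 3
H(15) = 0+0+0+0+1+2+3 = 6


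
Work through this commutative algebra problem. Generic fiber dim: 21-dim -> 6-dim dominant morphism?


dim(fiber)=dim(X)-dim(Y)=21-6=15


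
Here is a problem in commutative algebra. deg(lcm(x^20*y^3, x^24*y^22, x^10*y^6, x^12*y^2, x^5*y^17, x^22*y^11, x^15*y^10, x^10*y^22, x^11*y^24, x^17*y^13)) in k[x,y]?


lcm = componentwise max:
x: max(20,24,10,12,5,22,15,10,11,17)=24
y: max(3,22,6,2,17,11,10,22,24,13)=24
Total=24+24=48


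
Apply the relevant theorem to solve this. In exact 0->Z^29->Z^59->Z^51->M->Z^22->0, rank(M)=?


Alt sum=0:
(-1)^0*29 + (-1)^1*59 + (-1)^2*51 + (-1)^3*? + (-1)^4*22=0
rank(M)=43


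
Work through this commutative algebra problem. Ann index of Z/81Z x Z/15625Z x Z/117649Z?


Exponent = lcm of the cyclic orders; pairwise coprime => product.
3^4*5^6*7^6=81*15625*117649=148899515625


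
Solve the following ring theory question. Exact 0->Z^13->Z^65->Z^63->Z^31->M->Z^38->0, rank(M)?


Alt sum=0:
(-1)^0*13 + (-1)^1*65 + (-1)^2*63 + (-1)^3*31 + (-1)^4*? + (-1)^5*38=0
rank(M)=58


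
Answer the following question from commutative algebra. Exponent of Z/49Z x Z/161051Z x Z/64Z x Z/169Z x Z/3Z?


Exponent = lcm of the cyclic orders; pairwise coprime => product.
7^2*11^5*2^6*13^2*3^1=49*161051*64*169*3=256063359552


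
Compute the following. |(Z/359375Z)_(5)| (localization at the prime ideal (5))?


5-primary part: 359375=5^6*23
Size=5^6=15625


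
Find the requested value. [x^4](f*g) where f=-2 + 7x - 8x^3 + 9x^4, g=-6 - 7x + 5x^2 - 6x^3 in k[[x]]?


[x^4] = sum a_i*b_j, i+j=4
  7*-6=-42
  -8*-7=56
  9*-6=-54
Sum=-40


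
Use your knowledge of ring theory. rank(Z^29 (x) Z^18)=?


rank(M(x)N) = rank(M)*rank(N)
29*18 = 522


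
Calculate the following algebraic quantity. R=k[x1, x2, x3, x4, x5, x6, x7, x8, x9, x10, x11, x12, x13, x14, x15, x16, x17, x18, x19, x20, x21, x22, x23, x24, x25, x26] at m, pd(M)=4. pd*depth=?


pd+depth=26
depth=26-4=22
pd*depth=4*22=88


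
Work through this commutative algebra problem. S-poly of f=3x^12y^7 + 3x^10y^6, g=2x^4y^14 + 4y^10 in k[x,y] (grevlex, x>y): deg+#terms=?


LT(f)=3x^12y^7, LT(g)=2x^4y^14
lcm(LM)=x^12y^14
S(f,g) (scaled by 6 to clear denominators) = 2y^7*f - 3x^8*g = 6x^10y^13 - 12x^8y^10
2 terms, deg 23.
23+2=25


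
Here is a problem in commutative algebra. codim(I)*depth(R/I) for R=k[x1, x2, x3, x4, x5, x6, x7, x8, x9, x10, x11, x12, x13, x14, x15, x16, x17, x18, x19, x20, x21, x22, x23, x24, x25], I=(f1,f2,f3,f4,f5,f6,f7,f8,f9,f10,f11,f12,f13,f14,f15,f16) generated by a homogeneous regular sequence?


codim=16, depth=dim(R/I)=25-16=9
Product=16*9=144


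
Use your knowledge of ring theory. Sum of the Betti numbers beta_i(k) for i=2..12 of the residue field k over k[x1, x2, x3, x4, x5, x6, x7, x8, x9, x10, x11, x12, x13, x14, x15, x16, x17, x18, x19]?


Koszul resolution: beta_i(k)=C(n,i), n=19
C(19,2)=171, C(19,3)=969, C(19,4)=3876, C(19,5)=11628, C(19,6)=27132, C(19,7)=50388, C(19,8)=75582, C(19,9)=92378, C(19,10)=92378, C(19,11)=75582, C(19,12)=50388
Sum=480472


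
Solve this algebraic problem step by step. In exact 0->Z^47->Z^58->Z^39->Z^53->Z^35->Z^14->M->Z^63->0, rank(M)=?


Alt sum=0:
(-1)^0*47 + (-1)^1*58 + (-1)^2*39 + (-1)^3*53 + (-1)^4*35 + (-1)^5*14 + (-1)^6*? + (-1)^7*63=0
rank(M)=67


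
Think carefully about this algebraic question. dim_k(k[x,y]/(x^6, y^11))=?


Basis: x^i*y^j, i<6, j<11
6*11=66


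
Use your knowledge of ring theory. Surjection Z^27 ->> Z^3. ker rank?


rank(ker) = 27-3 = 24


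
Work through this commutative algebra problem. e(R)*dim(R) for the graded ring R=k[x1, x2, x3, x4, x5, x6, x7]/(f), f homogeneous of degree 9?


e(R)=deg(f)=9, dim(R)=7-1=6
e*dim=9*6=54


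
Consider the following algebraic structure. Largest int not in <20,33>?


gcd(20,33)=1 => F=ab-a-b=20*33-20-33=660-53=607


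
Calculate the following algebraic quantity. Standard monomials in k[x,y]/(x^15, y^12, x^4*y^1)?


k[x,y]/I, I = (x^15, y^12, x^4*y^1)
Rect: 15x12=180. Corner: (15-4)x(12-1)=121.
dim = 180-121 = 59


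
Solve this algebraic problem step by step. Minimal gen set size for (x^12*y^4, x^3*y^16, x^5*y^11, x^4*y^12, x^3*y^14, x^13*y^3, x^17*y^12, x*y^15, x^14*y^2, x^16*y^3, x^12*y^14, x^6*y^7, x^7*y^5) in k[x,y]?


Remove redundant (divisible by others).
x^12*y^14 redundant.
x^16*y^3 redundant.
x^17*y^12 redundant.
x^3*y^16 redundant.
Min: x^14*y^2, x^13*y^3, x^12*y^4, x^7*y^5, x^6*y^7, x^5*y^11, x^4*y^12, x^3*y^14, x*y^15
Count=9


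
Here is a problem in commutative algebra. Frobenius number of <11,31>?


gcd(11,31)=1 => F=ab-a-b=11*31-11-31=341-42=299


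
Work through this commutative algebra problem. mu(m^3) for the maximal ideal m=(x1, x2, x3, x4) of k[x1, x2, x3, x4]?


Graded Nakayama: mu(m^d) = dim_k (m^d/m^(d+1)) = #degree-3 monomials in 4 vars
C(n+d-1,d)=C(6,3)=20


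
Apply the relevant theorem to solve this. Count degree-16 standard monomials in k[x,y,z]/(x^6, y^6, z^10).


Need i<6, j<6, k<10 with i+j+k=16.
For each i, j ranges over max(0,16-i-9)..min(5,16-i):
  i=0: j in [7,5] -> 0
  i=1: j in [6,5] -> 0
  i=2: j in [5,5] -> 1
  i=3: j in [4,5] -> 2
  i=4: j in [3,5] -> 3
  i=5: j in [2,5] -> 4
H(16) = 0+0+1+2+3+4 = 10


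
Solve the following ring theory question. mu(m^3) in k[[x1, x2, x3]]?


C(n+d-1,d)=C(5,3)=10


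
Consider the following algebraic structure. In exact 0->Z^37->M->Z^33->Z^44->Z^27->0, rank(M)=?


Alt sum=0:
(-1)^0*37 + (-1)^1*? + (-1)^2*33 + (-1)^3*44 + (-1)^4*27=0
rank(M)=53


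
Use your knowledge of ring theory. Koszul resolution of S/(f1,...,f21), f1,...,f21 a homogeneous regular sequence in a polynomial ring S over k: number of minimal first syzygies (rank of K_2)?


Regular sequence => Koszul complex is the minimal free resolution.
Syz_1 minimally generated by Koszul relations f_i*e_j - f_j*e_i (i<j): mu(Syz_1) = beta_2 = C(m,2) = m(m-1)/2
m=21
21*20/2 = 210


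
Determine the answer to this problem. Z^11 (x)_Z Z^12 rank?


rank(M(x)N) = rank(M)*rank(N)
11*12 = 132


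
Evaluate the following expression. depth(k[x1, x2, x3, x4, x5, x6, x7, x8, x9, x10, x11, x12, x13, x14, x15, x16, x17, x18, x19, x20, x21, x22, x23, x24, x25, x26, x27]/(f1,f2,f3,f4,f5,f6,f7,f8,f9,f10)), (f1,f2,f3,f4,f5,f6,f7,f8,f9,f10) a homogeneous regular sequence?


depth(R)=27
depth(R/I)=27-10=17


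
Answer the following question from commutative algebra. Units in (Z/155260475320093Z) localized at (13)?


Local ring = Z/10604499373Z.
phi(10604499373) = 13^8*(13-1) = 9788768652


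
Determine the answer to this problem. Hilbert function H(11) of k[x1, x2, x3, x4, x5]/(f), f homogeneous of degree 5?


C(15,4)-C(10,4)=1365-210=1155


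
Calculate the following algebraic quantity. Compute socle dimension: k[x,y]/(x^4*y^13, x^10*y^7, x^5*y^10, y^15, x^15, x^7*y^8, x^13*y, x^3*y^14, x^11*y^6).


Socle = ann(m) = span of standard monomials u with x*u, y*u in I (staircase corners).
Minimal generators: x^15, x^13*y, x^11*y^6, x^10*y^7, x^7*y^8, x^5*y^10, x^4*y^13, x^3*y^14, y^15
Corners: x^2y^14, x^3y^13, x^4y^12, x^6y^9, x^9y^7, x^10y^6, x^12y^5, x^14
Socle dim=8


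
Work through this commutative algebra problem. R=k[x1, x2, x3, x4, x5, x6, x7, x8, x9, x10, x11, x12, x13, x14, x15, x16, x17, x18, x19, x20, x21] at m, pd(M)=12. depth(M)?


pd+depth=depth(R)=21
depth=21-12=9


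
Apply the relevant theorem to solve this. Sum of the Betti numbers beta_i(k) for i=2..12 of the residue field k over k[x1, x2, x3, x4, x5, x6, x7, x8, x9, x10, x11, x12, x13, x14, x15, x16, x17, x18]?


Koszul resolution: beta_i(k)=C(n,i), n=18
C(18,2)=153, C(18,3)=816, C(18,4)=3060, C(18,5)=8568, C(18,6)=18564, C(18,7)=31824, C(18,8)=43758, C(18,9)=48620, C(18,10)=43758, C(18,11)=31824, C(18,12)=18564
Sum=249509


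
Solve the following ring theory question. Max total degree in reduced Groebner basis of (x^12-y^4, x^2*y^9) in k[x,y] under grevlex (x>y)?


LT(f1)=x^12, LT(f2)=x^2y^9, lcm=x^12y^9
S(f1,f2) = y^9*f1 - x^10*f2 = -y^13
Reduced GB = {f1, f2, y^13}; degrees 12, 11, 13
Max = 13


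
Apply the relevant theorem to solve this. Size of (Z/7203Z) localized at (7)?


7-primary part: 7203=7^4*3
Size=7^4=2401


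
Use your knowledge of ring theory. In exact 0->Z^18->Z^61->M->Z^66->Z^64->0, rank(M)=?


Alt sum=0:
(-1)^0*18 + (-1)^1*61 + (-1)^2*? + (-1)^3*66 + (-1)^4*64=0
rank(M)=45


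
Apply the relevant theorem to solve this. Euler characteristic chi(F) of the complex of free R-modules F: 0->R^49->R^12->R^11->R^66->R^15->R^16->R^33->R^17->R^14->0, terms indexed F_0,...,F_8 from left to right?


chi = sum (-1)^i * rank:
(-1)^0*49=49
(-1)^1*12=-12
(-1)^2*11=11
(-1)^3*66=-66
(-1)^4*15=15
(-1)^5*16=-16
(-1)^6*33=33
(-1)^7*17=-17
(-1)^8*14=14
chi=11


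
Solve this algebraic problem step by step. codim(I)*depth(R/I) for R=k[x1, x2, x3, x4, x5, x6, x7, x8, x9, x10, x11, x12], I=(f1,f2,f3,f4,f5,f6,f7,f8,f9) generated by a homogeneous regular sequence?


codim=9, depth=dim(R/I)=12-9=3
Product=9*3=27


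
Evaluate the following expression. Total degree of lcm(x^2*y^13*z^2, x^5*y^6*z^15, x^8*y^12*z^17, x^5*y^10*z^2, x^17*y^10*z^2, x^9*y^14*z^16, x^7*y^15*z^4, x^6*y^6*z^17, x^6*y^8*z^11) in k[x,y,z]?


lcm = componentwise max:
x: max(2,5,8,5,17,9,7,6,6)=17
y: max(13,6,12,10,10,14,15,6,8)=15
z: max(2,15,17,2,2,16,4,17,11)=17
Total=17+15+17=49


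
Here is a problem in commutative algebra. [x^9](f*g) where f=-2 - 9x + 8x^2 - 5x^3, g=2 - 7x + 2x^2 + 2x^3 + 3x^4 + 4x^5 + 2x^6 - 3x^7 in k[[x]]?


[x^9] = sum a_i*b_j, i+j=9
  8*-3=-24
  -5*2=-10
Sum=-34


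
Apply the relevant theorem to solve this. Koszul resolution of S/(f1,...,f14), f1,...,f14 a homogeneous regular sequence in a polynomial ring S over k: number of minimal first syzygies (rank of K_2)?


Regular sequence => Koszul complex is the minimal free resolution.
Syz_1 minimally generated by Koszul relations f_i*e_j - f_j*e_i (i<j): mu(Syz_1) = beta_2 = C(m,2) = m(m-1)/2
m=14
14*13/2 = 91


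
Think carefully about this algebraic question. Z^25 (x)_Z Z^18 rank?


rank(M(x)N) = rank(M)*rank(N)
25*18 = 450


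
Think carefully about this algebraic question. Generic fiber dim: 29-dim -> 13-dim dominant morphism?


dim(fiber)=dim(X)-dim(Y)=29-13=16


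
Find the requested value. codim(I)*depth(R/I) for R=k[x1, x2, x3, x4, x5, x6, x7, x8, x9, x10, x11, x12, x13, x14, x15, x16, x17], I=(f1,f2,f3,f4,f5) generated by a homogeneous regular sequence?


codim=5, depth=dim(R/I)=17-5=12
Product=5*12=60


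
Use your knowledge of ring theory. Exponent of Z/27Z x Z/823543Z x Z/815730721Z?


Exponent = lcm of the cyclic orders; pairwise coprime => product.
3^3*7^7*13^8=27*823543*815730721=18138311779441581


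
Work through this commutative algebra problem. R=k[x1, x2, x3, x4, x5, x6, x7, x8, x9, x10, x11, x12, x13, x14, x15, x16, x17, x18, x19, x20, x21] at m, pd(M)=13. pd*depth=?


pd+depth=21
depth=21-13=8
pd*depth=13*8=104


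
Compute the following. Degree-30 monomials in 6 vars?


C(d+n-1,n-1)=C(35,5)=324632


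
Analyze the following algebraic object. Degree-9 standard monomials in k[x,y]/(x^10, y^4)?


k[x,y], I = (x^10, y^4), d = 9
Need i < 10 and d-i < 4.
Range: 6 <= i <= 9.
H(9) = 4


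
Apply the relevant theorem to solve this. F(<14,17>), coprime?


gcd(14,17)=1 => F=ab-a-b=14*17-14-17=238-31=207


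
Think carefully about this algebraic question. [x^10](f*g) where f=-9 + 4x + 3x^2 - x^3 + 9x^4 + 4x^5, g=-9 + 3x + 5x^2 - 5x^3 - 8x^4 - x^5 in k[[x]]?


[x^10] = sum a_i*b_j, i+j=10
  4*-1=-4
Sum=-4


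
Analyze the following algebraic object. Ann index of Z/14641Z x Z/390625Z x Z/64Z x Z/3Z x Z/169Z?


Exponent = lcm of the cyclic orders; pairwise coprime => product.
11^4*5^8*2^6*3^1*13^2=14641*390625*64*3*169=185574675000000


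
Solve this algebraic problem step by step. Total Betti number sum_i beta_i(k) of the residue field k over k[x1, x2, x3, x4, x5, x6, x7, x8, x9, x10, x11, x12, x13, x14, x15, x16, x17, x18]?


Koszul resolution: beta_i(k)=C(n,i), n=18
sum_i C(18,i) = 2^18 = 262144


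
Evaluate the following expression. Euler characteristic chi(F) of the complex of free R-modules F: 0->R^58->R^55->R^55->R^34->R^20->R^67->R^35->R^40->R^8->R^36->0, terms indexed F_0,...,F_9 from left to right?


chi = sum (-1)^i * rank:
(-1)^0*58=58
(-1)^1*55=-55
(-1)^2*55=55
(-1)^3*34=-34
(-1)^4*20=20
(-1)^5*67=-67
(-1)^6*35=35
(-1)^7*40=-40
(-1)^8*8=8
(-1)^9*36=-36
chi=-56


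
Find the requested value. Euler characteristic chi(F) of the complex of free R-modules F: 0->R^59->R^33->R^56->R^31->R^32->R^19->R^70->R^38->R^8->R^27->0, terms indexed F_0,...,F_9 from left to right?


chi = sum (-1)^i * rank:
(-1)^0*59=59
(-1)^1*33=-33
(-1)^2*56=56
(-1)^3*31=-31
(-1)^4*32=32
(-1)^5*19=-19
(-1)^6*70=70
(-1)^7*38=-38
(-1)^8*8=8
(-1)^9*27=-27
chi=77


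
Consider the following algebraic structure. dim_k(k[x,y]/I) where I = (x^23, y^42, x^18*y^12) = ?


k[x,y]/I, I = (x^23, y^42, x^18*y^12)
Rect: 23x42=966. Corner: (23-18)x(42-12)=150.
dim = 966-150 = 816


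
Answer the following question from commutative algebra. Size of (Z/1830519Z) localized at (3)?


3-primary part: 1830519=3^10*31
Size=3^10=59049


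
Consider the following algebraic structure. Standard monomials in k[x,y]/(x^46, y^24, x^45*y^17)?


k[x,y]/I, I = (x^46, y^24, x^45*y^17)
Rect: 46x24=1104. Corner: (46-45)x(24-17)=7.
dim = 1104-7 = 1097


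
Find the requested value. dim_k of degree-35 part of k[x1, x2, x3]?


C(d+n-1,n-1)=C(37,2)=666


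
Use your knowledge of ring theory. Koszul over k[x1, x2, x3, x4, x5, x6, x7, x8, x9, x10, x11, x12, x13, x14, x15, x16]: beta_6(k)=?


C(n,i)=C(16,6)=8008


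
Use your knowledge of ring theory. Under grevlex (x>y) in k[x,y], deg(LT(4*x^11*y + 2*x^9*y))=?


LT: 4*x^11*y
deg_x=11, deg_y=1
Total=11+1=12


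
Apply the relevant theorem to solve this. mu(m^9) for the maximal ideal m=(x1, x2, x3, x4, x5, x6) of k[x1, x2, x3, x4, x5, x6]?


Graded Nakayama: mu(m^d) = dim_k (m^d/m^(d+1)) = #degree-9 monomials in 6 vars
C(n+d-1,d)=C(14,9)=2002


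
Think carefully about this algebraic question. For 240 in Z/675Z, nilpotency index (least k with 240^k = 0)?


240^k mod 675:
k=1: 240
k=2: 225
k=3: 0
First zero at k = 3


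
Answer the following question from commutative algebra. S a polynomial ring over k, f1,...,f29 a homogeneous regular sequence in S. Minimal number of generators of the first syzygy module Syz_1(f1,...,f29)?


Regular sequence => Koszul complex is the minimal free resolution.
Syz_1 minimally generated by Koszul relations f_i*e_j - f_j*e_i (i<j): mu(Syz_1) = beta_2 = C(m,2) = m(m-1)/2
m=29
29*28/2 = 406


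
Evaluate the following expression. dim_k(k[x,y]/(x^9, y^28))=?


Basis: x^i*y^j, i<9, j<28
9*28=252


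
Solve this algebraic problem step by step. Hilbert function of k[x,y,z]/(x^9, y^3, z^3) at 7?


Need i<9, j<3, k<3 with i+j+k=7.
For each i, j ranges over max(0,7-i-2)..min(2,7-i):
  i=0: j in [5,2] -> 0
  i=1: j in [4,2] -> 0
  i=2: j in [3,2] -> 0
  i=3: j in [2,2] -> 1
  i=4: j in [1,2] -> 2
  i=5: j in [0,2] -> 3
  i=6: j in [0,1] -> 2
  i=7: j in [0,0] -> 1
H(7) = 0+0+0+1+2+3+2+1 = 9


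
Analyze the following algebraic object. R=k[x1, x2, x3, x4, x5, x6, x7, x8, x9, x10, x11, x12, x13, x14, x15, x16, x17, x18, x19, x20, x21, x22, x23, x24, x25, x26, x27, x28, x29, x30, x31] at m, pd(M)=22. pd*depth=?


pd+depth=31
depth=31-22=9
pd*depth=22*9=198


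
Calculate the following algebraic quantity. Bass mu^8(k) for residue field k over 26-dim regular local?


C(n,i)=C(26,8)=1562275


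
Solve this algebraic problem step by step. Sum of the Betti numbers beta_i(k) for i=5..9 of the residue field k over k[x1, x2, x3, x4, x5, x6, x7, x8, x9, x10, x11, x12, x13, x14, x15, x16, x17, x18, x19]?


Koszul resolution: beta_i(k)=C(n,i), n=19
C(19,5)=11628, C(19,6)=27132, C(19,7)=50388, C(19,8)=75582, C(19,9)=92378
Sum=257108


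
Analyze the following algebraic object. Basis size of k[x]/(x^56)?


Basis: 1,x,...,x^55
dim=56


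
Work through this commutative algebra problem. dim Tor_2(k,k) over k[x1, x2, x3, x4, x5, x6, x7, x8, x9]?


Koszul: C(n,i)=C(9,2)=36


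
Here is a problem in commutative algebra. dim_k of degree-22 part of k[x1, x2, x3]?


C(d+n-1,n-1)=C(24,2)=276


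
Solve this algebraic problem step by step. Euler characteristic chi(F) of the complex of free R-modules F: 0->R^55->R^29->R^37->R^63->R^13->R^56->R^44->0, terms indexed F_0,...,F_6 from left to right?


chi = sum (-1)^i * rank:
(-1)^0*55=55
(-1)^1*29=-29
(-1)^2*37=37
(-1)^3*63=-63
(-1)^4*13=13
(-1)^5*56=-56
(-1)^6*44=44
chi=1


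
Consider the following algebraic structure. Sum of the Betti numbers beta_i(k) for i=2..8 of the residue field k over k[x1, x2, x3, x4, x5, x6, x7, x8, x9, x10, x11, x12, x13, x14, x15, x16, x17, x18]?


Koszul resolution: beta_i(k)=C(n,i), n=18
C(18,2)=153, C(18,3)=816, C(18,4)=3060, C(18,5)=8568, C(18,6)=18564, C(18,7)=31824, C(18,8)=43758
Sum=106743
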